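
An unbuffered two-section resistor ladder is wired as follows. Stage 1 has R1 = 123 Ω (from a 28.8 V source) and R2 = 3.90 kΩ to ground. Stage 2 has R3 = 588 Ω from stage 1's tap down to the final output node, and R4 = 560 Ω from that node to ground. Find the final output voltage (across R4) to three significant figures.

Stage 2 presents R3+R4 = 1148 Ω as a load on stage 1's tap.
Stage 1's lower leg becomes R2‖(R3+R4) = 886.9 Ω, so V_mid = 28.8 × 886.9/1010 = 25.29 V.
Stage 2 is itself unloaded: V_out = V_mid × R4/(R3+R4) = 25.29 × 560/1148 = 12.3 V.

V_out ≈ 12.3 V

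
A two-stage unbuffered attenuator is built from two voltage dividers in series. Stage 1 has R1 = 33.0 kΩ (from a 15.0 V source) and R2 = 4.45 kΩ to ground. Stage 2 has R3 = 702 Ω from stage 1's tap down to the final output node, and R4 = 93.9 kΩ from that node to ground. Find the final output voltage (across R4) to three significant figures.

Stage 2 presents R3+R4 = 94600 Ω as a load on stage 1's tap.
Stage 1's lower leg becomes R2‖(R3+R4) = 4250 Ω, so V_mid = 15.0 × 4250/37250 = 1.711 V.
Stage 2 is itself unloaded: V_out = V_mid × R4/(R3+R4) = 1.711 × 93900/94600 = 1.70 V.

V_out ≈ 1.70 V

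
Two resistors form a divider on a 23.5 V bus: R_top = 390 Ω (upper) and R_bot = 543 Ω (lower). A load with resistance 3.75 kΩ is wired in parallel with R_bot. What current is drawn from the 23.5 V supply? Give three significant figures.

I ≈ 27.2 mA

R_bot‖R_L = 474.3 Ω, so the source sees R_top + R_bot‖R_L = 864.3 Ω.
I = 23.5 V / 864.3 Ω = 27.2 mA.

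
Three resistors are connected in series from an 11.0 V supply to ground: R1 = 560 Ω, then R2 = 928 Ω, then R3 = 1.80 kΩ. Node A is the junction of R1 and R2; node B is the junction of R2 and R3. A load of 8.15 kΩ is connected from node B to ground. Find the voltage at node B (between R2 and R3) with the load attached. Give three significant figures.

V ≈ 5.47 V

At node B, R3 is in parallel with the load: R3‖R_L = 1474 Ω.
Below node A the resistance is R2 + (R3‖R_L) = 2402 Ω, so V_A = 11.0 × 2402/2962 = 8.921 V.
Then V_B = V_A × (R3‖R_L)/(R2 + R3‖R_L) = 8.921 × 1474/2402 = 5.47 V.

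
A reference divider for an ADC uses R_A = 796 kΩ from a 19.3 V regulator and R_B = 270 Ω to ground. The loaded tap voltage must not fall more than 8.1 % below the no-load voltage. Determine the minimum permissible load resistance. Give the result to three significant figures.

R_L(min) ≈ 3.06 kΩ

Output resistance R_th = R_A‖R_B = (796000 × 270)/796300 = 269.9 Ω.
The fractional drop is R_th/(R_th + R_L); requiring this ≤ 0.0810 gives R_L ≥ R_th(1/0.0810 − 1) = 269.9 × 11.35 = 3.06 kΩ.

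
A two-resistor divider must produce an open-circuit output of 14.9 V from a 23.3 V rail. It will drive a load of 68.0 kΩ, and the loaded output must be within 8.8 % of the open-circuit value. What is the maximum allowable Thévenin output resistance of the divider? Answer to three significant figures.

R_th ≤ 6.56 kΩ

Loading drop = R_th/(R_th + R_L) ≤ 0.0880, so R_th ≤ R_L · ε/(1−ε) = 68.0 kΩ × 0.0880/0.9120 = 6.56 kΩ.
(Any R1, R2 with R2/(R1+R2) = 0.639 and R1‖R2 ≤ 6.56 kΩ will meet the spec.)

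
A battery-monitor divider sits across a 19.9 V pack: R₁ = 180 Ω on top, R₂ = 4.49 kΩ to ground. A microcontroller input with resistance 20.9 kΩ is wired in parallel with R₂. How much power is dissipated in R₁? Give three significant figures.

P ≈ 4.74 mW

Total resistance from the source is R₁ + (R₂‖R_L) = 3876 Ω, so I = 19.9/3876 Ω = 5.134 mA.
P = I²·R₁ = (5.134 mA)² × 180 Ω = 4.74 mW.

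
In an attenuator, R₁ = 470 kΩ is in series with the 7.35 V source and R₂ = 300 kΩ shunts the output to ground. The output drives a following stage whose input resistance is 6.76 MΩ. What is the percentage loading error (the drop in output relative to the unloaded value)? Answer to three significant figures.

2.64 %

The divider's output (Thévenin) resistance is R₁‖R₂ = 183.1 kΩ.
Fractional drop under load = R_th/(R_th + R_L) = 183.1 / (183.1 + 6760) = 0.02637.
So the output falls by 2.64 %.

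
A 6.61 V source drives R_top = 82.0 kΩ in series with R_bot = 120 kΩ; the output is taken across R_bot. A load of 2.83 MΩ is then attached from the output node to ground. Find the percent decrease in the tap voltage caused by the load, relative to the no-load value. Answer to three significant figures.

The divider's output (Thévenin) resistance is R_top‖R_bot = 48.71 kΩ.
Fractional drop under load = R_th/(R_th + R_L) = 48.71 / (48.71 + 2830) = 0.01692.
So the output falls by 1.69 %.

1.69 %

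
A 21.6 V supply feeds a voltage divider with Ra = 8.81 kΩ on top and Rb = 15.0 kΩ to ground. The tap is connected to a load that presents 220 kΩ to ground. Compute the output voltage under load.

V_out ≈ 13.3 V

The load sits in parallel with Rb: Rb‖R_L = (15.0 × 220) / (15.0 + 220) = 14.04 kΩ.
V_out = 21.6 × 14.04 / (8.81 + 14.04) = 21.6 × 14.04/22.85 = 13.3 V.
(Unloaded it would have been 13.6 V.)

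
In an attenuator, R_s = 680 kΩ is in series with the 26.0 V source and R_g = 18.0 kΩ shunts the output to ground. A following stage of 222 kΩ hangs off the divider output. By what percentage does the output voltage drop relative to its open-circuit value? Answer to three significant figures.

7.32 %

The divider's output (Thévenin) resistance is R_s‖R_g = 17.54 kΩ.
Fractional drop under load = R_th/(R_th + R_L) = 17.54 / (17.54 + 222) = 0.07321.
So the output falls by 7.32 %.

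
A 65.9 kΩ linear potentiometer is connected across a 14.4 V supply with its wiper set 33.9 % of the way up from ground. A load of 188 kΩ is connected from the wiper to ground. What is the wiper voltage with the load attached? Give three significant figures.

V ≈ 4.53 V

The wiper splits the pot into (1−α)R = 43.56 kΩ above and αR = 22.34 kΩ below.
Lower section ‖ load = 19.97 kΩ.
V_wiper = 14.4 × 19.97/(43.56 + 19.97) = 4.53 V.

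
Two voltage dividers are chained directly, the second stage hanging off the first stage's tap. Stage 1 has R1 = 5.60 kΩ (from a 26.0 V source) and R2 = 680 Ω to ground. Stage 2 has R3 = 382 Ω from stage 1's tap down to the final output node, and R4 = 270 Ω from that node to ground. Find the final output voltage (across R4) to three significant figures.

V_out ≈ 0.604 V

Stage 2 presents R3+R4 = 652.0 Ω as a load on stage 1's tap.
Stage 1's lower leg becomes R2‖(R3+R4) = 332.9 Ω, so V_mid = 26.0 × 332.9/5933 = 1.459 V.
Stage 2 is itself unloaded: V_out = V_mid × R4/(R3+R4) = 1.459 × 270/652.0 = 0.604 V.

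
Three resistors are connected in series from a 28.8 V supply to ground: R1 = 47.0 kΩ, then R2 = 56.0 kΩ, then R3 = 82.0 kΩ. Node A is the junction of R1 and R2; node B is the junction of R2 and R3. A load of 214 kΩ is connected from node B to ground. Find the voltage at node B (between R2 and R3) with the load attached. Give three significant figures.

V ≈ 10.5 V

At node B, R3 is in parallel with the load: R3‖R_L = 59.28 kΩ.
Below node A the resistance is R2 + (R3‖R_L) = 115.3 kΩ, so V_A = 28.8 × 115.3/162.3 = 20.46 V.
Then V_B = V_A × (R3‖R_L)/(R2 + R3‖R_L) = 20.46 × 59.28/115.3 = 10.5 V.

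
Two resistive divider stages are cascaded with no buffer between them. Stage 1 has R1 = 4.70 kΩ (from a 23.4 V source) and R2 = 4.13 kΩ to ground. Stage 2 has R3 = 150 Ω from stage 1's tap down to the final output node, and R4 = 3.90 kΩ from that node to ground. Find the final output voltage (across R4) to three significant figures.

V_out ≈ 6.83 V

Stage 2 presents R3+R4 = 4050 Ω as a load on stage 1's tap.
Stage 1's lower leg becomes R2‖(R3+R4) = 2045 Ω, so V_mid = 23.4 × 2045/6745 = 7.094 V.
Stage 2 is itself unloaded: V_out = V_mid × R4/(R3+R4) = 7.094 × 3900/4050 = 6.83 V.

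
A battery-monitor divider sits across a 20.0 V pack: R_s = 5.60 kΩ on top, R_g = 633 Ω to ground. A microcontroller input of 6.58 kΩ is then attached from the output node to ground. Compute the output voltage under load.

V_out ≈ 1.87 V

The load sits in parallel with R_g: R_g‖R_L = (633 × 6580) / (633 + 6580) = 577.4 Ω.
V_out = 20.0 × 577.4 / (5600 + 577.4) = 20.0 × 577.4/6177 = 1.87 V.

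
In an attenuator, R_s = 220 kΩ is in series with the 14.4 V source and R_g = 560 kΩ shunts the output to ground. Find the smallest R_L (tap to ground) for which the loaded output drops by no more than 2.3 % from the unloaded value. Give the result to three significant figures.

R_L(min) ≈ 6.71 MΩ

Output resistance R_th = R_s‖R_g = (220 × 560)/780.0 = 157.9 kΩ.
The fractional drop is R_th/(R_th + R_L); requiring this ≤ 0.0230 gives R_L ≥ R_th(1/0.0230 − 1) = 157.9 × 42.48 = 6.71 MΩ.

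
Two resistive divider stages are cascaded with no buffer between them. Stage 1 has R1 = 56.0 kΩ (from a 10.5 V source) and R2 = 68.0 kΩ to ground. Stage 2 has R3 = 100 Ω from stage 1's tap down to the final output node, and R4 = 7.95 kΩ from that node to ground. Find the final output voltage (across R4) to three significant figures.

V_out ≈ 1.18 V

Stage 2 presents R3+R4 = 8050 Ω as a load on stage 1's tap.
Stage 1's lower leg becomes R2‖(R3+R4) = 7198 Ω, so V_mid = 10.5 × 7198/63200 = 1.196 V.
Stage 2 is itself unloaded: V_out = V_mid × R4/(R3+R4) = 1.196 × 7950/8050 = 1.18 V.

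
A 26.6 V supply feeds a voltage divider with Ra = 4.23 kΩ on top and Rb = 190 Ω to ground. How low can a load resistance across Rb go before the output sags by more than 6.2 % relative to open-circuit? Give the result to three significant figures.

R_L(min) ≈ 2.75 kΩ

Output resistance R_th = Ra‖Rb = (4230 × 190)/4420 = 181.8 Ω.
The fractional drop is R_th/(R_th + R_L); requiring this ≤ 0.0620 gives R_L ≥ R_th(1/0.0620 − 1) = 181.8 × 15.13 = 2.75 kΩ.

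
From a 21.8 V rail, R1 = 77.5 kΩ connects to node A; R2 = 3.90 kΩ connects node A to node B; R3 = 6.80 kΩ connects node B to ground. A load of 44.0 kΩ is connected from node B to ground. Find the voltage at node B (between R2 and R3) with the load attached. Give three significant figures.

At node B, R3 is in parallel with the load: R3‖R_L = 5.890 kΩ.
Below node A the resistance is R2 + (R3‖R_L) = 9.790 kΩ, so V_A = 21.8 × 9.790/87.29 = 2.445 V.
Then V_B = V_A × (R3‖R_L)/(R2 + R3‖R_L) = 2.445 × 5.890/9.790 = 1.47 V.

V ≈ 1.47 V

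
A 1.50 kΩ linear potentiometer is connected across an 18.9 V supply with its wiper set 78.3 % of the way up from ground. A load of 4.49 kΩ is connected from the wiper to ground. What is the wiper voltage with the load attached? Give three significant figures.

V ≈ 14.0 V

The wiper splits the pot into (1−α)R = 325.5 Ω above and αR = 1174 Ω below.
Lower section ‖ load = 931.0 Ω.
V_wiper = 18.9 × 931.0/(325.5 + 931.0) = 14.0 V.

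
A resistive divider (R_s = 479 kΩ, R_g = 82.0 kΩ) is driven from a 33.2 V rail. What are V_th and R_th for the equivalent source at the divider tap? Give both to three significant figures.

V_th is the open-circuit tap voltage: 33.2 × 82.0/(479 + 82.0) = 4.85 V.
With the supply zeroed, R_s and R_g appear in parallel from the tap: R_th = R_s‖R_g = (479 × 82.0)/561.0 = 70.0 kΩ.

V_th = 4.85 V, R_th = 70.0 kΩ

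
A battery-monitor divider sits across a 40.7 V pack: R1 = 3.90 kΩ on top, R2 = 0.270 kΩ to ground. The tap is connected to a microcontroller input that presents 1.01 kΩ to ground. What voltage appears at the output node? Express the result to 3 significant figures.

The load sits in parallel with R2: R2‖R_L = (270 × 1010) / (270 + 1010) = 213.0 Ω.
V_out = 40.7 × 213.0 / (3900 + 213.0) = 40.7 × 213.0/4113 = 2.11 V.

V_out ≈ 2.11 V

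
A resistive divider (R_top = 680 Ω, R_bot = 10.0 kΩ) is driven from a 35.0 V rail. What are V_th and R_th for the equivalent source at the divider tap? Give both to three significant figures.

V_th is the open-circuit tap voltage: 35.0 × 10000/(680 + 10000) = 32.8 V.
With the supply zeroed, R_top and R_bot appear in parallel from the tap: R_th = R_top‖R_bot = (680 × 10000)/10680 = 637 Ω.

V_th = 32.8 V, R_th = 637 Ω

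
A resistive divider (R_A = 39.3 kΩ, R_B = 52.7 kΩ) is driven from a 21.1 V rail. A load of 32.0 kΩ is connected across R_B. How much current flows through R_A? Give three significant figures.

I ≈ 0.356 mA

R_B‖R_L = 19.91 kΩ, so the source sees R_A + R_B‖R_L = 59.21 kΩ.
I = 21.1 V / 59.21 kΩ = 0.356 mA.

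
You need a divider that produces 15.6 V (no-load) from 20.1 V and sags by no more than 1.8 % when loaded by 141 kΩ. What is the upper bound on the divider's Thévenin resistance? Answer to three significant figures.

R_th ≤ 2.58 kΩ

Loading drop = R_th/(R_th + R_L) ≤ 0.0180, so R_th ≤ R_L · ε/(1−ε) = 141 kΩ × 0.0180/0.9820 = 2.58 kΩ.
(Any R1, R2 with R2/(R1+R2) = 0.776 and R1‖R2 ≤ 2.58 kΩ will meet the spec.)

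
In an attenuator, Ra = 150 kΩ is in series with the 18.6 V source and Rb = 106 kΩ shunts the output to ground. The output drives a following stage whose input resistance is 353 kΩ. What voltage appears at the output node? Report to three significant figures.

V_out ≈ 6.55 V

The load sits in parallel with Rb: Rb‖R_L = (106 × 353) / (106 + 353) = 81.52 kΩ.
V_out = 18.6 × 81.52 / (150 + 81.52) = 18.6 × 81.52/231.5 = 6.55 V.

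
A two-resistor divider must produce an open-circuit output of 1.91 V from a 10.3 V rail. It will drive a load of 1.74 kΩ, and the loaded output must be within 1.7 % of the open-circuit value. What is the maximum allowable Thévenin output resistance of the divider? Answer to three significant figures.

R_th ≤ 30.1 Ω

Loading drop = R_th/(R_th + R_L) ≤ 0.0170, so R_th ≤ R_L · ε/(1−ε) = 1.74 kΩ × 0.0170/0.9830 = 30.1 Ω.
(Any R1, R2 with R2/(R1+R2) = 0.185 and R1‖R2 ≤ 30.1 Ω will meet the spec.)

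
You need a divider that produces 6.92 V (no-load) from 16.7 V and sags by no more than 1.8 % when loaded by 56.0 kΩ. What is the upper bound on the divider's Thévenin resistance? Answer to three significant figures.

R_th ≤ 1.03 kΩ

Loading drop = R_th/(R_th + R_L) ≤ 0.0180, so R_th ≤ R_L · ε/(1−ε) = 56.0 kΩ × 0.0180/0.9820 = 1.03 kΩ.
(Any R1, R2 with R2/(R1+R2) = 0.414 and R1‖R2 ≤ 1.03 kΩ will meet the spec.)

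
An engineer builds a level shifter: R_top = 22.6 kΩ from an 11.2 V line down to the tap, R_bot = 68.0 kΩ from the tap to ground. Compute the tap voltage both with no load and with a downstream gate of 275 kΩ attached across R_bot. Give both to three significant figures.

Open-circuit: V = 11.2 × 68.0/(22.6 + 68.0) = 8.41 V.
With the load, R_bot becomes R_bot‖R_L = 54.52 kΩ, so V = 11.2 × 54.52/77.12 = 7.92 V.

Unloaded: 8.41 V; loaded: 7.92 V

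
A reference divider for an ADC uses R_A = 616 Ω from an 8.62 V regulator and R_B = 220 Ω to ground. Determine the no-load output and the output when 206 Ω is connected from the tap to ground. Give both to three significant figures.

Unloaded: 2.27 V; loaded: 1.27 V

Open-circuit: V = 8.62 × 220/(616 + 220) = 2.27 V.
With the load, R_B becomes R_B‖R_L = 106.4 Ω, so V = 8.62 × 106.4/722.4 = 1.27 V.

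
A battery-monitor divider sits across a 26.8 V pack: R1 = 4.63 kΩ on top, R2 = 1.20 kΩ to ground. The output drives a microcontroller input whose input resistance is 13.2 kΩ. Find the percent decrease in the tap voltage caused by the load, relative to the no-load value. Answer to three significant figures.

6.73 %

The divider's output (Thévenin) resistance is R1‖R2 = 0.9530 kΩ.
Fractional drop under load = R_th/(R_th + R_L) = 0.9530 / (0.9530 + 13.2) = 0.06734.
So the output falls by 6.73 %.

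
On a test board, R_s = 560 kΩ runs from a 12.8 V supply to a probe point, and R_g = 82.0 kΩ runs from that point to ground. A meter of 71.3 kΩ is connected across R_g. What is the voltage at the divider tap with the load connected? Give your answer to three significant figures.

V_out ≈ 0.816 V

The load sits in parallel with R_g: R_g‖R_L = (82.0 × 71.3) / (82.0 + 71.3) = 38.14 kΩ.
V_out = 12.8 × 38.14 / (560 + 38.14) = 12.8 × 38.14/598.1 = 0.816 V.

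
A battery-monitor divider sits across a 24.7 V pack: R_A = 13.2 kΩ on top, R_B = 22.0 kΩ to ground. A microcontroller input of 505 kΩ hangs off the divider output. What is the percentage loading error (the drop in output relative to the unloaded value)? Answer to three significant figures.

1.61 %

The divider's output (Thévenin) resistance is R_A‖R_B = 8.250 kΩ.
Fractional drop under load = R_th/(R_th + R_L) = 8.250 / (8.250 + 505) = 0.01607.
So the output falls by 1.61 %.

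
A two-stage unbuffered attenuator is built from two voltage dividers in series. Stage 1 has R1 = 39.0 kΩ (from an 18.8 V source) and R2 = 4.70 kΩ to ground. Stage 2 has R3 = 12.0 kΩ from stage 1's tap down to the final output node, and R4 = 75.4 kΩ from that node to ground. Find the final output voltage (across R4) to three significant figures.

V_out ≈ 1.66 V

Stage 2 presents R3+R4 = 87.40 kΩ as a load on stage 1's tap.
Stage 1's lower leg becomes R2‖(R3+R4) = 4.460 kΩ, so V_mid = 18.8 × 4.460/43.46 = 1.929 V.
Stage 2 is itself unloaded: V_out = V_mid × R4/(R3+R4) = 1.929 × 75.4/87.40 = 1.66 V.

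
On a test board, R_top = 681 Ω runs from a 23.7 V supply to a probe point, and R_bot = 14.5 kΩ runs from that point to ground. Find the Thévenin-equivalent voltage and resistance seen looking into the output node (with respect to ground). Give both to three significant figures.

V_th is the open-circuit tap voltage: 23.7 × 14500/(681 + 14500) = 22.6 V.
With the supply zeroed, R_top and R_bot appear in parallel from the tap: R_th = R_top‖R_bot = (681 × 14500)/15180 = 650 Ω.

V_th = 22.6 V, R_th = 650 Ω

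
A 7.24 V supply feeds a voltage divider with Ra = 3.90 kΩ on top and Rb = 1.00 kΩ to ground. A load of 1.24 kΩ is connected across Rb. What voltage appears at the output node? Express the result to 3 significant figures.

The load sits in parallel with Rb: Rb‖R_L = (1.00 × 1.24) / (1.00 + 1.24) = 0.5536 kΩ.
V_out = 7.24 × 0.5536 / (3.90 + 0.5536) = 7.24 × 0.5536/4.454 = 0.900 V.
(Unloaded it would have been 1.48 V.)

V_out ≈ 0.900 V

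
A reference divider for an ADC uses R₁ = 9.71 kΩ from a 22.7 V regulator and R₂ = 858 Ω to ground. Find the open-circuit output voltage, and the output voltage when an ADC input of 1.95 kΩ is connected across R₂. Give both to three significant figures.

Open-circuit: V = 22.7 × 858/(9710 + 858) = 1.84 V.
With the load, R₂ becomes R₂‖R_L = 595.8 Ω, so V = 22.7 × 595.8/10310 = 1.31 V.

Unloaded: 1.84 V; loaded: 1.31 V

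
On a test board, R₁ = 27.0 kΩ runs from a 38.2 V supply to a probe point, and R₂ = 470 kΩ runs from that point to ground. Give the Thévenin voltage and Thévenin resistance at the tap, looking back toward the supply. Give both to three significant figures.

V_th is the open-circuit tap voltage: 38.2 × 470/(27.0 + 470) = 36.1 V.
With the supply zeroed, R₁ and R₂ appear in parallel from the tap: R_th = R₁‖R₂ = (27.0 × 470)/497.0 = 25.5 kΩ.

V_th = 36.1 V, R_th = 25.5 kΩ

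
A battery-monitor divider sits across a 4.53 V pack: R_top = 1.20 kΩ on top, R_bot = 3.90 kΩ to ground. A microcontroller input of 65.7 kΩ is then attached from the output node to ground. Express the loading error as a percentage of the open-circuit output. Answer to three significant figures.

1.38 %

The divider's output (Thévenin) resistance is R_top‖R_bot = 0.9176 kΩ.
Fractional drop under load = R_th/(R_th + R_L) = 0.9176 / (0.9176 + 65.7) = 0.01377.
So the output falls by 1.38 %.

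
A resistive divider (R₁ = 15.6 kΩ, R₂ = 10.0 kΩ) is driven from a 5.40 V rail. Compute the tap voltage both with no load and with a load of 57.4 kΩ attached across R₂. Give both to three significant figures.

Unloaded: 2.11 V; loaded: 1.91 V

Open-circuit: V = 5.40 × 10.0/(15.6 + 10.0) = 2.11 V.
With the load, R₂ becomes R₂‖R_L = 8.516 kΩ, so V = 5.40 × 8.516/24.12 = 1.91 V.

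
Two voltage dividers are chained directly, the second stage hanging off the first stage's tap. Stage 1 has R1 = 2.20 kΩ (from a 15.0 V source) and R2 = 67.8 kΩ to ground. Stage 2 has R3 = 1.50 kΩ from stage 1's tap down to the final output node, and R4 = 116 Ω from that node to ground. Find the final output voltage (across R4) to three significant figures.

V_out ≈ 0.450 V

Stage 2 presents R3+R4 = 1616 Ω as a load on stage 1's tap.
Stage 1's lower leg becomes R2‖(R3+R4) = 1578 Ω, so V_mid = 15.0 × 1578/3778 = 6.266 V.
Stage 2 is itself unloaded: V_out = V_mid × R4/(R3+R4) = 6.266 × 116/1616 = 0.450 V.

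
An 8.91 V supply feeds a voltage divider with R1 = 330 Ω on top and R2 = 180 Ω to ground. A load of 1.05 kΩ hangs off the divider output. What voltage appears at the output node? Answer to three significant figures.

V_out ≈ 2.83 V

The load sits in parallel with R2: R2‖R_L = (180 × 1050) / (180 + 1050) = 153.7 Ω.
V_out = 8.91 × 153.7 / (330 + 153.7) = 8.91 × 153.7/483.7 = 2.83 V.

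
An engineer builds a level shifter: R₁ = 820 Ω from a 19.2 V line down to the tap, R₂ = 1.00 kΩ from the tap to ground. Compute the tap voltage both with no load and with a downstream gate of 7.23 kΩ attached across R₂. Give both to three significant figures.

Open-circuit: V = 19.2 × 1000/(820 + 1000) = 10.5 V.
With the load, R₂ becomes R₂‖R_L = 878.5 Ω, so V = 19.2 × 878.5/1698 = 9.93 V.

Unloaded: 10.5 V; loaded: 9.93 V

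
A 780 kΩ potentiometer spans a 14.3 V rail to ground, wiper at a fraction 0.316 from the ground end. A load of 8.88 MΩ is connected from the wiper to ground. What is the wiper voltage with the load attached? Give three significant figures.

The wiper splits the pot into (1−α)R = 533.5 kΩ above and αR = 246.5 kΩ below.
Lower section ‖ load = 239.8 kΩ.
V_wiper = 14.3 × 239.8/(533.5 + 239.8) = 4.43 V.

V ≈ 4.43 V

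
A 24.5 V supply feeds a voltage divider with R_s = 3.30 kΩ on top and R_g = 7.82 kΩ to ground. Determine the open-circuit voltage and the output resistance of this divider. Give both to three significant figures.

V_th is the open-circuit tap voltage: 24.5 × 7.82/(3.30 + 7.82) = 17.2 V.
With the supply zeroed, R_s and R_g appear in parallel from the tap: R_th = R_s‖R_g = (3.30 × 7.82)/11.12 = 2.32 kΩ.

V_th = 17.2 V, R_th = 2.32 kΩ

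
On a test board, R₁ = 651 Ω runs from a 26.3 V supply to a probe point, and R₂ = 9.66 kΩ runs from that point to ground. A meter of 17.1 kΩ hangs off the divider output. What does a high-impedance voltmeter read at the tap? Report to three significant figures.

V_out ≈ 23.8 V

The load sits in parallel with R₂: R₂‖R_L = (9660 × 17100) / (9660 + 17100) = 6173 Ω.
V_out = 26.3 × 6173 / (651 + 6173) = 26.3 × 6173/6824 = 23.8 V.
(Unloaded it would have been 24.6 V.)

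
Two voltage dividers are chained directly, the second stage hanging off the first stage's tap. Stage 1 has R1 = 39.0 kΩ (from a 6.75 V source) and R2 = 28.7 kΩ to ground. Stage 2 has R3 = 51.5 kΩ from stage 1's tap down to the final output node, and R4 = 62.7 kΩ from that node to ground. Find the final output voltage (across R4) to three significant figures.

V_out ≈ 1.37 V

Stage 2 presents R3+R4 = 114.2 kΩ as a load on stage 1's tap.
Stage 1's lower leg becomes R2‖(R3+R4) = 22.94 kΩ, so V_mid = 6.75 × 22.94/61.94 = 2.500 V.
Stage 2 is itself unloaded: V_out = V_mid × R4/(R3+R4) = 2.500 × 62.7/114.2 = 1.37 V.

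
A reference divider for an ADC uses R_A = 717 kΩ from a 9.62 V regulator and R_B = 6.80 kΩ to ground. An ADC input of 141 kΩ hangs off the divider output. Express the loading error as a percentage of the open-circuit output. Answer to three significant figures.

4.56 %

The divider's output (Thévenin) resistance is R_A‖R_B = 6.736 kΩ.
Fractional drop under load = R_th/(R_th + R_L) = 6.736 / (6.736 + 141) = 0.04560.
So the output falls by 4.56 %.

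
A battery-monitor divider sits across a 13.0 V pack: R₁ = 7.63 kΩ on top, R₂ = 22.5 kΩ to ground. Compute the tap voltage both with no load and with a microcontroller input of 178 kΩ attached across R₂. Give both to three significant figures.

Unloaded: 9.71 V; loaded: 9.41 V

Open-circuit: V = 13.0 × 22.5/(7.63 + 22.5) = 9.71 V.
With the load, R₂ becomes R₂‖R_L = 19.98 kΩ, so V = 13.0 × 19.98/27.61 = 9.41 V.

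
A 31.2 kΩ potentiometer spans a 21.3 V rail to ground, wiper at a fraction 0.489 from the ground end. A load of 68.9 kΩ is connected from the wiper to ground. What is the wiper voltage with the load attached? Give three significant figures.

V ≈ 9.36 V

The wiper splits the pot into (1−α)R = 15.94 kΩ above and αR = 15.26 kΩ below.
Lower section ‖ load = 12.49 kΩ.
V_wiper = 21.3 × 12.49/(15.94 + 12.49) = 9.36 V.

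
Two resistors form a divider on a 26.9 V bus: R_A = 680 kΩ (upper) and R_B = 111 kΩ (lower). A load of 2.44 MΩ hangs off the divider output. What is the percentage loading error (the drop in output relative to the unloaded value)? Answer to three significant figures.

The divider's output (Thévenin) resistance is R_A‖R_B = 95.42 kΩ.
Fractional drop under load = R_th/(R_th + R_L) = 95.42 / (95.42 + 2440) = 0.03764.
So the output falls by 3.76 %.

3.76 %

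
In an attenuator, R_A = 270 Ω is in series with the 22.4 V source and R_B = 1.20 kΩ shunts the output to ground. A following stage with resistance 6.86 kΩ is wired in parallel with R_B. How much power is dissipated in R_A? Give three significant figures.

Total resistance from the source is R_A + (R_B‖R_L) = 1291 Ω, so I = 22.4/1291 Ω = 17.35 mA.
P = I²·R_A = (17.35 mA)² × 270 Ω = 81.2 mW.

P ≈ 81.2 mW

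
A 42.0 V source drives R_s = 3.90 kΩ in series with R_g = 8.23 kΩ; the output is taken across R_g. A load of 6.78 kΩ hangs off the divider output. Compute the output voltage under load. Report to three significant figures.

The load sits in parallel with R_g: R_g‖R_L = (8.23 × 6.78) / (8.23 + 6.78) = 3.717 kΩ.
V_out = 42.0 × 3.717 / (3.90 + 3.717) = 42.0 × 3.717/7.617 = 20.5 V.
(Unloaded it would have been 28.5 V.)

V_out ≈ 20.5 V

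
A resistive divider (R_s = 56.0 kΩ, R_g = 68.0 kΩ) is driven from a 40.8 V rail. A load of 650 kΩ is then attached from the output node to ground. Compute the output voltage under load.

The load sits in parallel with R_g: R_g‖R_L = (68.0 × 650) / (68.0 + 650) = 61.56 kΩ.
V_out = 40.8 × 61.56 / (56.0 + 61.56) = 40.8 × 61.56/117.6 = 21.4 V.

V_out ≈ 21.4 V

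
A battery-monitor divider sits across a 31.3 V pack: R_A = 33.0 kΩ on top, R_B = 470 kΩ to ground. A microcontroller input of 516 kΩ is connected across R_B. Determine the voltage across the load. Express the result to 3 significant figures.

The load sits in parallel with R_B: R_B‖R_L = (470 × 516) / (470 + 516) = 246.0 kΩ.
V_out = 31.3 × 246.0 / (33.0 + 246.0) = 31.3 × 246.0/279.0 = 27.6 V.
(Unloaded it would have been 29.2 V.)

V_out ≈ 27.6 V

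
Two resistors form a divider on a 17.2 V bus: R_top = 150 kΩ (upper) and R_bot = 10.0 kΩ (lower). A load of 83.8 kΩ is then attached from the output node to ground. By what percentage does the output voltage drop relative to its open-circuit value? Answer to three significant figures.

The divider's output (Thévenin) resistance is R_top‖R_bot = 9.375 kΩ.
Fractional drop under load = R_th/(R_th + R_L) = 9.375 / (9.375 + 83.8) = 0.1006.
So the output falls by 10.1 %.

10.1 %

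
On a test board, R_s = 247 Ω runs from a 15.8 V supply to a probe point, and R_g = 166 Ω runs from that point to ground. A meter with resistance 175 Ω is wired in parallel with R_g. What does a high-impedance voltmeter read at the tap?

The load sits in parallel with R_g: R_g‖R_L = (166 × 175) / (166 + 175) = 85.19 Ω.
V_out = 15.8 × 85.19 / (247 + 85.19) = 15.8 × 85.19/332.2 = 4.05 V.
(Unloaded it would have been 6.35 V.)

V_out ≈ 4.05 V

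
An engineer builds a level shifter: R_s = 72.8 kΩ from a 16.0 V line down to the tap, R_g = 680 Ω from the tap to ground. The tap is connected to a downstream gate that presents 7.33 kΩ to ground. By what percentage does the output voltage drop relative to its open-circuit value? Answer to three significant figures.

The divider's output (Thévenin) resistance is R_s‖R_g = 673.7 Ω.
Fractional drop under load = R_th/(R_th + R_L) = 673.7 / (673.7 + 7330) = 0.08417.
So the output falls by 8.42 %.

8.42 %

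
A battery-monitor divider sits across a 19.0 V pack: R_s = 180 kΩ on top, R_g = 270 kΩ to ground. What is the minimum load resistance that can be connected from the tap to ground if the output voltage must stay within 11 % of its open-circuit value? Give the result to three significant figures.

R_L(min) ≈ 874 kΩ

Output resistance R_th = R_s‖R_g = (180 × 270)/450.0 = 108.0 kΩ.
The fractional drop is R_th/(R_th + R_L); requiring this ≤ 0.110 gives R_L ≥ R_th(1/0.110 − 1) = 108.0 × 8.091 = 874 kΩ.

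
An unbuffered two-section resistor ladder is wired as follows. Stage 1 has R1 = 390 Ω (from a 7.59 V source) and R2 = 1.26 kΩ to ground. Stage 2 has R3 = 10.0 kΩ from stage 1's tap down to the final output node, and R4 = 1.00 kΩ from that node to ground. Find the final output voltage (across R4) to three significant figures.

V_out ≈ 0.513 V

Stage 2 presents R3+R4 = 11000 Ω as a load on stage 1's tap.
Stage 1's lower leg becomes R2‖(R3+R4) = 1131 Ω, so V_mid = 7.59 × 1131/1521 = 5.643 V.
Stage 2 is itself unloaded: V_out = V_mid × R4/(R3+R4) = 5.643 × 1000/11000 = 0.513 V.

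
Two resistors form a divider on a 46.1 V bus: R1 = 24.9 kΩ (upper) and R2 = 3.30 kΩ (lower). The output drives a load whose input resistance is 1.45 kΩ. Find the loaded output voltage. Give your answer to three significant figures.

The load sits in parallel with R2: R2‖R_L = (3.30 × 1.45) / (3.30 + 1.45) = 1.007 kΩ.
V_out = 46.1 × 1.007 / (24.9 + 1.007) = 46.1 × 1.007/25.91 = 1.79 V.

V_out ≈ 1.79 V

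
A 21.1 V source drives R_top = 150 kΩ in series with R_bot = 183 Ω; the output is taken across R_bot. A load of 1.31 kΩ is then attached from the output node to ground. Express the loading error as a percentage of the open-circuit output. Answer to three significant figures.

The divider's output (Thévenin) resistance is R_top‖R_bot = 182.8 Ω.
Fractional drop under load = R_th/(R_th + R_L) = 182.8 / (182.8 + 1310) = 0.1224.
So the output falls by 12.2 %.

12.2 %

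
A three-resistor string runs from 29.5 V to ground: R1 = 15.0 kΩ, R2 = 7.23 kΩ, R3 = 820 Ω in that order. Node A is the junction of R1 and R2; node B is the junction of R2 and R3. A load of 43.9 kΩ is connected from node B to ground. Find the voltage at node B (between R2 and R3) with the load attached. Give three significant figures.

V ≈ 1.03 V

At node B, R3 is in parallel with the load: R3‖R_L = 805.0 Ω.
Below node A the resistance is R2 + (R3‖R_L) = 8035 Ω, so V_A = 29.5 × 8035/23030 = 10.29 V.
Then V_B = V_A × (R3‖R_L)/(R2 + R3‖R_L) = 10.29 × 805.0/8035 = 1.03 V.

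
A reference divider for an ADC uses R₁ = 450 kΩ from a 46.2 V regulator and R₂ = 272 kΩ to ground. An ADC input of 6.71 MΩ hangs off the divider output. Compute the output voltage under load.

The load sits in parallel with R₂: R₂‖R_L = (272 × 6710) / (272 + 6710) = 261.4 kΩ.
V_out = 46.2 × 261.4 / (450 + 261.4) = 46.2 × 261.4/711.4 = 17.0 V.
(Unloaded it would have been 17.4 V.)

V_out ≈ 17.0 V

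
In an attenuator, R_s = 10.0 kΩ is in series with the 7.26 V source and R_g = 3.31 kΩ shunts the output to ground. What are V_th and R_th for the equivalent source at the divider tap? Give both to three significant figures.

V_th = 1.81 V, R_th = 2.49 kΩ

V_th is the open-circuit tap voltage: 7.26 × 3.31/(10.0 + 3.31) = 1.81 V.
With the supply zeroed, R_s and R_g appear in parallel from the tap: R_th = R_s‖R_g = (10.0 × 3.31)/13.31 = 2.49 kΩ.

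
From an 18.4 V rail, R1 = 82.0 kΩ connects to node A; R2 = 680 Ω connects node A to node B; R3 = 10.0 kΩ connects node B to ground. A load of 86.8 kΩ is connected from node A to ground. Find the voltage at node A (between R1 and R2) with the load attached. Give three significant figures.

V ≈ 1.91 V

Below node A the series string R2+R3 = 10680 Ω sits in parallel with the 86800 Ω load: 9510 Ω.
V_A = 18.4 × 9510/(82000 + 9510) = 1.91 V.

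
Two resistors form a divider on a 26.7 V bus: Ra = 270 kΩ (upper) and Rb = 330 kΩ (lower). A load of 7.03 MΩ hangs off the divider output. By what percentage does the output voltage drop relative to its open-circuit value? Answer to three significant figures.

2.07 %

The divider's output (Thévenin) resistance is Ra‖Rb = 148.5 kΩ.
Fractional drop under load = R_th/(R_th + R_L) = 148.5 / (148.5 + 7030) = 0.02069.
So the output falls by 2.07 %.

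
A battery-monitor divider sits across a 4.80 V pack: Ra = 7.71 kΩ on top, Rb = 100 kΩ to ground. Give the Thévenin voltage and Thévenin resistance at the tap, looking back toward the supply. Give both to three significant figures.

V_th = 4.46 V, R_th = 7.16 kΩ

V_th is the open-circuit tap voltage: 4.80 × 100/(7.71 + 100) = 4.46 V.
With the supply zeroed, Ra and Rb appear in parallel from the tap: R_th = Ra‖Rb = (7.71 × 100)/107.7 = 7.16 kΩ.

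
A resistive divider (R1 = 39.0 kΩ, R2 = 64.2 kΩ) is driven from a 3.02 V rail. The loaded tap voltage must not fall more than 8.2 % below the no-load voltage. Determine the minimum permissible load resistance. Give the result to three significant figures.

R_L(min) ≈ 272 kΩ

Output resistance R_th = R1‖R2 = (39.0 × 64.2)/103.2 = 24.26 kΩ.
The fractional drop is R_th/(R_th + R_L); requiring this ≤ 0.0820 gives R_L ≥ R_th(1/0.0820 − 1) = 24.26 × 11.20 = 272 kΩ.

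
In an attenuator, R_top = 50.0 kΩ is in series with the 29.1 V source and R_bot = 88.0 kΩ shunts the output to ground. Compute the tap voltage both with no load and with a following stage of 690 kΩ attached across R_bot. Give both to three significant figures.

Open-circuit: V = 29.1 × 88.0/(50.0 + 88.0) = 18.6 V.
With the load, R_bot becomes R_bot‖R_L = 78.05 kΩ, so V = 29.1 × 78.05/128.0 = 17.7 V.

Unloaded: 18.6 V; loaded: 17.7 V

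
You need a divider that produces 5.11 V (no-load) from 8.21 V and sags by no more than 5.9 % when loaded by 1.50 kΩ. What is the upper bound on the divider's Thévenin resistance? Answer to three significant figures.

R_th ≤ 94.0 Ω

Loading drop = R_th/(R_th + R_L) ≤ 0.0590, so R_th ≤ R_L · ε/(1−ε) = 1.50 kΩ × 0.0590/0.9410 = 94.0 Ω.
(Any R1, R2 with R2/(R1+R2) = 0.622 and R1‖R2 ≤ 94.0 Ω will meet the spec.)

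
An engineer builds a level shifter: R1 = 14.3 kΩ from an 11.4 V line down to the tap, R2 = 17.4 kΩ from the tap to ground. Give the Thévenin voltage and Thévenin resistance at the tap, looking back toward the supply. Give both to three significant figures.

V_th = 6.26 V, R_th = 7.85 kΩ

V_th is the open-circuit tap voltage: 11.4 × 17.4/(14.3 + 17.4) = 6.26 V.
With the supply zeroed, R1 and R2 appear in parallel from the tap: R_th = R1‖R2 = (14.3 × 17.4)/31.70 = 7.85 kΩ.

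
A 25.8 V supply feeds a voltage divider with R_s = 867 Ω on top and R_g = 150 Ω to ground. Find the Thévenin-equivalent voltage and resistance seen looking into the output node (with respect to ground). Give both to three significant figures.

V_th is the open-circuit tap voltage: 25.8 × 150/(867 + 150) = 3.81 V.
With the supply zeroed, R_s and R_g appear in parallel from the tap: R_th = R_s‖R_g = (867 × 150)/1017 = 128 Ω.

V_th = 3.81 V, R_th = 128 Ω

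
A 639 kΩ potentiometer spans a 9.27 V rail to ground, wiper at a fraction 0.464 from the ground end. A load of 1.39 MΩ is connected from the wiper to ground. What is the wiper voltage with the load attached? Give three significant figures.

V ≈ 3.86 V

The wiper splits the pot into (1−α)R = 342.5 kΩ above and αR = 296.5 kΩ below.
Lower section ‖ load = 244.4 kΩ.
V_wiper = 9.27 × 244.4/(342.5 + 244.4) = 3.86 V.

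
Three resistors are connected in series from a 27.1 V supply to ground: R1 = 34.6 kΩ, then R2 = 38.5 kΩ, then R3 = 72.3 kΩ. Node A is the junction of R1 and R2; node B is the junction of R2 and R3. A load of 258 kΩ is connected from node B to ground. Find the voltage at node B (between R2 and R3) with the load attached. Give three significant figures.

At node B, R3 is in parallel with the load: R3‖R_L = 56.47 kΩ.
Below node A the resistance is R2 + (R3‖R_L) = 94.97 kΩ, so V_A = 27.1 × 94.97/129.6 = 19.86 V.
Then V_B = V_A × (R3‖R_L)/(R2 + R3‖R_L) = 19.86 × 56.47/94.97 = 11.8 V.

V ≈ 11.8 V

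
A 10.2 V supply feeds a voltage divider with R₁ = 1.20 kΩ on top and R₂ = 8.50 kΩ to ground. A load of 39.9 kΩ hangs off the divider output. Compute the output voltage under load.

V_out ≈ 8.71 V

The load sits in parallel with R₂: R₂‖R_L = (8.50 × 39.9) / (8.50 + 39.9) = 7.007 kΩ.
V_out = 10.2 × 7.007 / (1.20 + 7.007) = 10.2 × 7.007/8.207 = 8.71 V.
(Unloaded it would have been 8.94 V.)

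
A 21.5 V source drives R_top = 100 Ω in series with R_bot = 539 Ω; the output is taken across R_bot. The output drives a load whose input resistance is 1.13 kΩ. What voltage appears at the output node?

The load sits in parallel with R_bot: R_bot‖R_L = (539 × 1130) / (539 + 1130) = 364.9 Ω.
V_out = 21.5 × 364.9 / (100 + 364.9) = 21.5 × 364.9/464.9 = 16.9 V.

V_out ≈ 16.9 V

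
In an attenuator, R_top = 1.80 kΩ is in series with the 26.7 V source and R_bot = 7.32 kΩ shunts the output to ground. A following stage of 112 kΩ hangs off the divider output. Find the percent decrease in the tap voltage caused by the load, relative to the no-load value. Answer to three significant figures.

The divider's output (Thévenin) resistance is R_top‖R_bot = 1.445 kΩ.
Fractional drop under load = R_th/(R_th + R_L) = 1.445 / (1.445 + 112) = 0.01274.
So the output falls by 1.27 %.

1.27 %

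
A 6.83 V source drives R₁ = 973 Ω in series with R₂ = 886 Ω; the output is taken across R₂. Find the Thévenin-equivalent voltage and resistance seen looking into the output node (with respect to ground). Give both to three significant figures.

V_th is the open-circuit tap voltage: 6.83 × 886/(973 + 886) = 3.26 V.
With the supply zeroed, R₁ and R₂ appear in parallel from the tap: R_th = R₁‖R₂ = (973 × 886)/1859 = 464 Ω.

V_th = 3.26 V, R_th = 464 Ω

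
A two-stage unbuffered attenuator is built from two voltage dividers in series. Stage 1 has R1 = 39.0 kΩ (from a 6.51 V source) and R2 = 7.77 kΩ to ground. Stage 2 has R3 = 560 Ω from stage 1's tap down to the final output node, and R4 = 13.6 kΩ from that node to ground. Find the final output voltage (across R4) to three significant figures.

V_out ≈ 0.713 V

Stage 2 presents R3+R4 = 14160 Ω as a load on stage 1's tap.
Stage 1's lower leg becomes R2‖(R3+R4) = 5017 Ω, so V_mid = 6.51 × 5017/44020 = 0.7420 V.
Stage 2 is itself unloaded: V_out = V_mid × R4/(R3+R4) = 0.7420 × 13600/14160 = 0.713 V.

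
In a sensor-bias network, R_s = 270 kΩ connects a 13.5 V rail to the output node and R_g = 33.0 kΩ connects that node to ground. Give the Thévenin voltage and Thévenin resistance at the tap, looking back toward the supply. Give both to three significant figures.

V_th is the open-circuit tap voltage: 13.5 × 33.0/(270 + 33.0) = 1.47 V.
With the supply zeroed, R_s and R_g appear in parallel from the tap: R_th = R_s‖R_g = (270 × 33.0)/303.0 = 29.4 kΩ.

V_th = 1.47 V, R_th = 29.4 kΩ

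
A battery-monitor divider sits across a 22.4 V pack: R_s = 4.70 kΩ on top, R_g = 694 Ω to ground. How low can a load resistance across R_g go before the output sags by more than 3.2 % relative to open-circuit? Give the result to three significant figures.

Output resistance R_th = R_s‖R_g = (4700 × 694)/5394 = 604.7 Ω.
The fractional drop is R_th/(R_th + R_L); requiring this ≤ 0.0320 gives R_L ≥ R_th(1/0.0320 − 1) = 604.7 × 30.25 = 18.3 kΩ.

R_L(min) ≈ 18.3 kΩ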